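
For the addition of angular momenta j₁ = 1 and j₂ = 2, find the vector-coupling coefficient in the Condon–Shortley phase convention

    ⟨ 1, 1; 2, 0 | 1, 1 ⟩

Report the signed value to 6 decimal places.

+0.316228

triangle: 2!·0!·2!/5! = 4/120
(j±m)!: 2!·0!·2!·2!·2!·0! = 16
prefactor² = (2J+1)·Δ·N² = 8/5
  k=0: +1/(0!·2!·0!·2!·0!·0!) = 1/4
Σ = 1/4  ⇒  CG² = 8/5·1/4² = 1/10
CG = +√(1/10) = +0.316228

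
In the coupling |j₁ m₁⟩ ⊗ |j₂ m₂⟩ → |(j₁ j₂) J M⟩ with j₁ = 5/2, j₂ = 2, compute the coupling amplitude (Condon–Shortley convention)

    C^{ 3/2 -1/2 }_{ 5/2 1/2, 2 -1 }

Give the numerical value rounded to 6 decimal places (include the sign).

-0.487950

√[4·3!2!1!/7! · 3!2!1!3!1!2!] = √(48/35)
  +(−1)^0/∏(0,3,2,1,0,0)! = 1/12  (running 1/12)
  +(−1)^1/∏(1,2,1,0,1,1)! = -1/2  (running -5/12)
⟨..|..⟩ = √(48/35)·(-5/12) = -0.487950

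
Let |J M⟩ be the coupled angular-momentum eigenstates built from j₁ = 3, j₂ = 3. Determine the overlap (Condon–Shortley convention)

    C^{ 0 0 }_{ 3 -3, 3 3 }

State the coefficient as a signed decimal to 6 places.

triangle: 6!*0!*0!/7! = 720/5040
(j±m)!: 0!*6!*6!*0!*0!*0! = 518400
prefactor² = (2J+1)*Δ*N² = 518400/7
  k=6: +1/(6!*0!*0!*0!*0!*0!) = 1/720
Σ = 1/720  ⇒  CG² = 518400/7*1/720² = 1/7
CG = +√(1/7) = +0.377964

+√(1/7) = +0.377964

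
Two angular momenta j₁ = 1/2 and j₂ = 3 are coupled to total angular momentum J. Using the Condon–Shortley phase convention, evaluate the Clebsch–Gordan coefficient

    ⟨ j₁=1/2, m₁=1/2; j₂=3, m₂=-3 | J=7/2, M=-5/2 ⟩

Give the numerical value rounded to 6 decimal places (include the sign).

+√(1/7) = +0.377964

triangle: 0!×1!×6!/8! = 720/40320
(j±m)!: 1!×0!×0!×6!×1!×6! = 518400
prefactor² = (2J+1)×Δ×N² = 518400/7
  k=0: +1/(0!×0!×0!×0!×1!×6!) = 1/720
Σ = 1/720  ⇒  CG² = 518400/7×1/720² = 1/7
CG = +√(1/7) = +0.377964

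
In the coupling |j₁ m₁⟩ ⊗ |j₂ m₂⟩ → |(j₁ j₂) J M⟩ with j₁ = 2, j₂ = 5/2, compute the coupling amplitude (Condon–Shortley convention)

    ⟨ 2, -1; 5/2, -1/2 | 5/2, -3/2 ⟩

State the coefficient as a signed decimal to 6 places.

triangle: 2!*2!*3!/8! = 24/40320
(j±m)!: 1!*3!*2!*3!*1!*4! = 1728
prefactor² = (2J+1)*Δ*N² = 216/35
  k=1: −1/(1!*1!*2!*1!*0!*2!) = -1/4
  k=2: +1/(2!*0!*1!*0!*1!*3!) = 1/12
Σ = -1/6  ⇒  CG² = 216/35*(-1/6)² = 6/35
CG = −√(6/35) = -0.414039

−√(6/35) ≈ -0.414039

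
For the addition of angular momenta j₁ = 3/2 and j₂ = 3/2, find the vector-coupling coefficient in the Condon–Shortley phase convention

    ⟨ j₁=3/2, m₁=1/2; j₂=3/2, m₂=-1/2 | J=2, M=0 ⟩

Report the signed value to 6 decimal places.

j₁+j₂−J=1  J+j₁−j₂=2  J−j₁+j₂=2  j₁+j₂+J+1=6
(j₁±m₁, j₂±m₂, J±M) = (2,1,1,2,2,2)
P² = 4/9
sum k=0..1:
  [0] +1/1 = 1
  [1] −1/4 = -1/4
S = 3/4
C² = P²·S² = 1/4 ; C = +0.500000

+0.500000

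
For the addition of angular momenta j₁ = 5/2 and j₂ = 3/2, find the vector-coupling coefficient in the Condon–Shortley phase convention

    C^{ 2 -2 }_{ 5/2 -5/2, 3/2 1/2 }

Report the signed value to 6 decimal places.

j₁+j₂−J=2  J+j₁−j₂=3  J−j₁+j₂=1  j₁+j₂+J+1=7
(j₁±m₁, j₂±m₂, J±M) = (0,5,2,1,0,4)
P² = 480/7
sum k=2..2:
  [2] +1/12 = 1/12
S = 1/12
C² = P²·S² = 10/21 ; C = +0.690066

+√(10/21) ≈ +0.690066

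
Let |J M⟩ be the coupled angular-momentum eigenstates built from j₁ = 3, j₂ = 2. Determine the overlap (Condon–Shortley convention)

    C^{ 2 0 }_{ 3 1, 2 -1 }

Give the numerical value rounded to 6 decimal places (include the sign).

-0.377964

√[5·3!3!1!/8! · 4!2!1!3!2!2!] = √(36/7)
  +(−1)^0/∏(0,3,2,1,1,0)! = 1/12  (running 1/12)
  +(−1)^1/∏(1,2,1,0,2,1)! = -1/4  (running -1/6)
⟨..|..⟩ = √(36/7)·(-1/6) = -0.377964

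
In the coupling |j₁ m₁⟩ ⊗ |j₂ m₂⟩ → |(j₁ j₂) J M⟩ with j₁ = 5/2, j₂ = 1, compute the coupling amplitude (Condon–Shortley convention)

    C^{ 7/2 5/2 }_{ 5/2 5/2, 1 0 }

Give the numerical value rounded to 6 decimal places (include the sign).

√[8·0!5!2!/8! · 5!0!1!1!6!1!] = √(28800/7)
  +(−1)^0/∏(0,0,0,1,5,1)! = 1/120  (running 1/120)
⟨..|..⟩ = √(28800/7)·(1/120) = +0.534522

+√(2/7) ≈ +0.534522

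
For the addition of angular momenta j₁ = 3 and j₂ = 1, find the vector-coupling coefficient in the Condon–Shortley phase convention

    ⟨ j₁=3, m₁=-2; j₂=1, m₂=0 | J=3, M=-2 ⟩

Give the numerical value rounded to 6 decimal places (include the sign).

−√(1/3) ≈ -0.577350

j₁+j₂−J=1  J+j₁−j₂=5  J−j₁+j₂=1  j₁+j₂+J+1=8
(j₁±m₁, j₂±m₂, J±M) = (1,5,1,1,1,5)
P² = 300
sum k=0..1:
  [0] +1/120 = 1/120
  [1] −1/24 = -1/24
S = -1/30
C² = P²·S² = 1/3 ; C = -0.577350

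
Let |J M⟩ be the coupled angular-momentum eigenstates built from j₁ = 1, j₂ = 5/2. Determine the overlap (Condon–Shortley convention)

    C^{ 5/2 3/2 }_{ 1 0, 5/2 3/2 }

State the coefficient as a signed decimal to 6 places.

-0.507093  (= −√(9/35))

triangle: 1!*1!*4!/7! = 24/5040
(j±m)!: 1!*1!*4!*1!*4!*1! = 576
prefactor² = (2J+1)*Δ*N² = 576/35
  k=0: +1/(0!*1!*1!*4!*0!*0!) = 1/24
  k=1: −1/(1!*0!*0!*3!*1!*1!) = -1/6
Σ = -1/8  ⇒  CG² = 576/35*(-1/8)² = 9/35
CG = −√(9/35) = -0.507093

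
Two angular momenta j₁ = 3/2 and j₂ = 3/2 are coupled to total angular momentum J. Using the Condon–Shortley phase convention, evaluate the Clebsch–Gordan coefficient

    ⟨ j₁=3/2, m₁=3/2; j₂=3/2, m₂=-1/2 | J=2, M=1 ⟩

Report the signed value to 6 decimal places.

triangle: 1!×2!×2!/6! = 4/720
(j±m)!: 3!×0!×1!×2!×3!×1! = 72
prefactor² = (2J+1)×Δ×N² = 2
  k=0: +1/(0!×1!×0!×1!×2!×1!) = 1/2
Σ = 1/2  ⇒  CG² = 2×1/2² = 1/2
CG = +√(1/2) = +0.707107

+0.707107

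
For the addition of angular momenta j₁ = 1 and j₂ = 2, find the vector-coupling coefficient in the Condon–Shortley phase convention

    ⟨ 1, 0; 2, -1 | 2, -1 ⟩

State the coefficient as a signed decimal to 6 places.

+0.408248

√[5·1!1!3!/6! · 1!1!1!3!1!3!] = √(3/2)
  +(−1)^0/∏(0,1,1,1,0,2)! = 1/2  (running 1/2)
  +(−1)^1/∏(1,0,0,0,1,3)! = -1/6  (running 1/3)
⟨..|..⟩ = √(3/2)·(1/3) = +0.408248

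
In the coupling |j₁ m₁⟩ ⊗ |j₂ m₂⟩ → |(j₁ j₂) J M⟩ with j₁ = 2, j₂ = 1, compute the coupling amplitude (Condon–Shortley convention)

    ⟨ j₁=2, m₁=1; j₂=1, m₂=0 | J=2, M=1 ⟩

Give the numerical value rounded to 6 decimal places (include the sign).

triangle: 1!*3!*1!/6! = 6/720
(j±m)!: 3!*1!*1!*1!*3!*1! = 36
prefactor² = (2J+1)*Δ*N² = 3/2
  k=0: +1/(0!*1!*1!*1!*2!*0!) = 1/2
  k=1: −1/(1!*0!*0!*0!*3!*1!) = -1/6
Σ = 1/3  ⇒  CG² = 3/2*1/3² = 1/6
CG = +√(1/6) = +0.408248

+0.408248  (= +√(1/6))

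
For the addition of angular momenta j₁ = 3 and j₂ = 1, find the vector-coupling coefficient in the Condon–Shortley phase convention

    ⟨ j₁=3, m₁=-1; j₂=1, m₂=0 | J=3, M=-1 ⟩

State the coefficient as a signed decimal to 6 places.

−√(1/12) ≈ -0.288675

j₁+j₂−J=1  J+j₁−j₂=5  J−j₁+j₂=1  j₁+j₂+J+1=8
(j₁±m₁, j₂±m₂, J±M) = (2,4,1,1,2,4)
P² = 48
sum k=0..1:
  [0] +1/24 = 1/24
  [1] −1/12 = -1/12
S = -1/24
C² = P²·S² = 1/12 ; C = -0.288675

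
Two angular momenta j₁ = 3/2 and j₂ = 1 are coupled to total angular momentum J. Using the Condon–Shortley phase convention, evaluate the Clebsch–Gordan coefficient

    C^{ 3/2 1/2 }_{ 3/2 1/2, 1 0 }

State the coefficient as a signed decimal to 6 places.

+√(1/15) = +0.258199

j₁+j₂−J=1  J+j₁−j₂=2  J−j₁+j₂=1  j₁+j₂+J+1=5
(j₁±m₁, j₂±m₂, J±M) = (2,1,1,1,2,1)
P² = 4/15
sum k=0..1:
  [0] +1/1 = 1
  [1] −1/2 = -1/2
S = 1/2
C² = P²·S² = 1/15 ; C = +0.258199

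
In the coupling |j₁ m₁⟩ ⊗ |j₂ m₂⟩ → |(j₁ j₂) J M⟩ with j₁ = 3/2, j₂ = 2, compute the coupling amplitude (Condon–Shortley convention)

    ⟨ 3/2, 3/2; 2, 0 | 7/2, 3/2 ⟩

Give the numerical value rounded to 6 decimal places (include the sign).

√[8·0!3!4!/8! · 3!0!2!2!5!2!] = √(1152/7)
  +(−1)^0/∏(0,0,0,2,3,2)! = 1/24  (running 1/24)
⟨..|..⟩ = √(1152/7)·(1/24) = +0.534522

+√(2/7) ≈ +0.534522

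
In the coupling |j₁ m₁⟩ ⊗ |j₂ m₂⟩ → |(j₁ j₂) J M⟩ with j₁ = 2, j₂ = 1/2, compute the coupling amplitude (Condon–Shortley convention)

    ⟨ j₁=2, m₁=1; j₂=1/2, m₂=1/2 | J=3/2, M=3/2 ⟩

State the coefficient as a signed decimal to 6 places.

√[4·1!3!0!/5! · 3!1!1!0!3!0!] = √(36/5)
  +(−1)^1/∏(1,0,0,0,3,0)! = -1/6  (running -1/6)
⟨..|..⟩ = √(36/5)·(-1/6) = -0.447214

-0.447214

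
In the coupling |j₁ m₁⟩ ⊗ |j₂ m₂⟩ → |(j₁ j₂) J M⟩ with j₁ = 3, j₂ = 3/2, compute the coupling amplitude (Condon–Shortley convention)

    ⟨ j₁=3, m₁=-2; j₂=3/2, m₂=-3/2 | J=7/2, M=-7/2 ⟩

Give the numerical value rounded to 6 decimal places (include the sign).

+√(1/3) = +0.577350

triangle: 1!×5!×2!/9! = 240/362880
(j±m)!: 1!×5!×0!×3!×0!×7! = 3628800
prefactor² = (2J+1)×Δ×N² = 19200
  k=0: +1/(0!×1!×5!×0!×0!×2!) = 1/240
Σ = 1/240  ⇒  CG² = 19200×1/240² = 1/3
CG = +√(1/3) = +0.577350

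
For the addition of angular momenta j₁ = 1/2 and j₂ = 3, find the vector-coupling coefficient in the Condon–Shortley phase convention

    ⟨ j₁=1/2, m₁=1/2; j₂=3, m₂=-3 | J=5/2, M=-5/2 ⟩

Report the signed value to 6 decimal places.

triangle: 1!×0!×5!/7! = 120/5040
(j±m)!: 1!×0!×0!×6!×0!×5! = 86400
prefactor² = (2J+1)×Δ×N² = 86400/7
  k=0: +1/(0!×1!×0!×0!×0!×5!) = 1/120
Σ = 1/120  ⇒  CG² = 86400/7×1/120² = 6/7
CG = +√(6/7) = +0.925820

+0.925820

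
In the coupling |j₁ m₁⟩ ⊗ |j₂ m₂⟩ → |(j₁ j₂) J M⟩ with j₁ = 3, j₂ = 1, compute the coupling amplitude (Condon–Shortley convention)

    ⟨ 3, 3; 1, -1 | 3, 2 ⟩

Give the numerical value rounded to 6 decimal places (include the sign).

+0.500000  (= +√(1/4))

j₁+j₂−J=1  J+j₁−j₂=5  J−j₁+j₂=1  j₁+j₂+J+1=8
(j₁±m₁, j₂±m₂, J±M) = (6,0,0,2,5,1)
P² = 3600
sum k=0..0:
  [0] +1/120 = 1/120
S = 1/120
C² = P²·S² = 1/4 ; C = +0.500000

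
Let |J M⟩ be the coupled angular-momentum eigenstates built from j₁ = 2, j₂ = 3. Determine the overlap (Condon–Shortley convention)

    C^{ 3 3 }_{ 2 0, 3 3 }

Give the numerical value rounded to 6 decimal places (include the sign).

√[7·2!2!4!/9! · 2!2!6!0!6!0!] = √(3840)
  +(−1)^2/∏(2,0,0,4,2,0)! = 1/96  (running 1/96)
⟨..|..⟩ = √(3840)·(1/96) = +0.645497

+√(5/12) ≈ +0.645497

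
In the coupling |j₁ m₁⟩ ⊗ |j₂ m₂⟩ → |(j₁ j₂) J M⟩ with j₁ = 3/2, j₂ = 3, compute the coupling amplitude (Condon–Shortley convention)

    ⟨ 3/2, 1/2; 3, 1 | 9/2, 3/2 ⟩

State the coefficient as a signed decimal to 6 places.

+√(15/28) ≈ +0.731925

√[10·0!3!6!/10! · 2!1!4!2!6!3!] = √(34560/7)
  +(−1)^0/∏(0,0,1,4,2,2)! = 1/96  (running 1/96)
⟨..|..⟩ = √(34560/7)·(1/96) = +0.731925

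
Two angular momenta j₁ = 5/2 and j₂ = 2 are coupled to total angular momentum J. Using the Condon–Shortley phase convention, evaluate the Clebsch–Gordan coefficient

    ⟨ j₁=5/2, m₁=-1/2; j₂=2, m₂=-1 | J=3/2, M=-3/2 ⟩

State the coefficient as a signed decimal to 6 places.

j₁+j₂−J=3  J+j₁−j₂=2  J−j₁+j₂=1  j₁+j₂+J+1=7
(j₁±m₁, j₂±m₂, J±M) = (2,3,1,3,0,3)
P² = 144/35
sum k=1..1:
  [1] −1/4 = -1/4
S = -1/4
C² = P²·S² = 9/35 ; C = -0.507093

-0.507093  (= −√(9/35))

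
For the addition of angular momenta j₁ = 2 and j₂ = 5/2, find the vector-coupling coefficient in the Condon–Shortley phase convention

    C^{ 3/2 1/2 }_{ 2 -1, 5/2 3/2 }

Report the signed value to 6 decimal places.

triangle: 3!·1!·2!/7! = 12/5040
(j±m)!: 1!·3!·4!·1!·2!·1! = 288
prefactor² = (2J+1)·Δ·N² = 96/35
  k=2: +1/(2!·1!·1!·2!·0!·0!) = 1/4
  k=3: −1/(3!·0!·0!·1!·1!·1!) = -1/6
Σ = 1/12  ⇒  CG² = 96/35·1/12² = 2/105
CG = +√(2/105) = +0.138013

+0.138013  (= +√(2/105))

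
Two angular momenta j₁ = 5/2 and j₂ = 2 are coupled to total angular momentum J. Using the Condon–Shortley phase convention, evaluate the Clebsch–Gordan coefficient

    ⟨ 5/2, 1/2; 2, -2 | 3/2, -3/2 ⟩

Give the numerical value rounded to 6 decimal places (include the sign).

√[4·3!2!1!/7! · 3!2!0!4!0!3!] = √(576/35)
  +(−1)^0/∏(0,3,2,0,0,1)! = 1/12  (running 1/12)
⟨..|..⟩ = √(576/35)·(1/12) = +0.338062

+0.338062  (= +√(4/35))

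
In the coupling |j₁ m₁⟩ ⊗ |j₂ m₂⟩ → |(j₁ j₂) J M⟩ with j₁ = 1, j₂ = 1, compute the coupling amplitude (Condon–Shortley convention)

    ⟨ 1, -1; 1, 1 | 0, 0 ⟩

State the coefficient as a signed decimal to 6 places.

j₁+j₂−J=2  J+j₁−j₂=0  J−j₁+j₂=0  j₁+j₂+J+1=3
(j₁±m₁, j₂±m₂, J±M) = (0,2,2,0,0,0)
P² = 4/3
sum k=2..2:
  [2] +1/2 = 1/2
S = 1/2
C² = P²·S² = 1/3 ; C = +0.577350

+√(1/3) ≈ +0.577350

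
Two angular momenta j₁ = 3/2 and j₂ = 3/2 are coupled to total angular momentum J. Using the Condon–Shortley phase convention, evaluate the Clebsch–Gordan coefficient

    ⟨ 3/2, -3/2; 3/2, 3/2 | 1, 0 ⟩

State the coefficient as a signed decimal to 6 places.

j₁+j₂−J=2  J+j₁−j₂=1  J−j₁+j₂=1  j₁+j₂+J+1=5
(j₁±m₁, j₂±m₂, J±M) = (0,3,3,0,1,1)
P² = 9/5
sum k=2..2:
  [2] +1/2 = 1/2
S = 1/2
C² = P²·S² = 9/20 ; C = +0.670820

+0.670820  (= +√(9/20))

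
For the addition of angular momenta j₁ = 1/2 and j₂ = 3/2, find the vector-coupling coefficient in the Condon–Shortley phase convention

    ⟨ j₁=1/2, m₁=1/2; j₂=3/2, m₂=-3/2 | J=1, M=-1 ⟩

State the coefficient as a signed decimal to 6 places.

√[3·1!0!2!/4! · 1!0!0!3!0!2!] = √(3)
  +(−1)^0/∏(0,1,0,0,0,2)! = 1/2  (running 1/2)
⟨..|..⟩ = √(3)·(1/2) = +0.866025

+√(3/4) ≈ +0.866025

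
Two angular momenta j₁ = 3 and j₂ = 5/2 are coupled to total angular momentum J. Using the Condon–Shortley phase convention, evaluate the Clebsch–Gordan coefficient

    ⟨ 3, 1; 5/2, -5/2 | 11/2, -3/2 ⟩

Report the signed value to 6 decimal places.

j₁+j₂−J=0  J+j₁−j₂=6  J−j₁+j₂=5  j₁+j₂+J+1=12
(j₁±m₁, j₂±m₂, J±M) = (4,2,0,5,4,7)
P² = 16588800/11
sum k=0..0:
  [0] +1/5760 = 1/5760
S = 1/5760
C² = P²·S² = 1/22 ; C = +0.213201

+0.213201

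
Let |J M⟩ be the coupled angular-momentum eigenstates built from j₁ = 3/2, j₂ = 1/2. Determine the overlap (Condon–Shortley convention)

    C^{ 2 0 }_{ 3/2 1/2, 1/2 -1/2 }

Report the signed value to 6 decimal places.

+0.707107

j₁+j₂−J=0  J+j₁−j₂=3  J−j₁+j₂=1  j₁+j₂+J+1=5
(j₁±m₁, j₂±m₂, J±M) = (2,1,0,1,2,2)
P² = 2
sum k=0..0:
  [0] +1/2 = 1/2
S = 1/2
C² = P²·S² = 1/2 ; C = +0.707107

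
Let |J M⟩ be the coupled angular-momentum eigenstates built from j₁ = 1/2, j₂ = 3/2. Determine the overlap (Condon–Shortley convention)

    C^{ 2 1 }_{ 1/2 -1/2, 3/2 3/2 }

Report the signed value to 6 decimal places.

√[5·0!1!3!/5! · 0!1!3!0!3!1!] = √(9)
  +(−1)^0/∏(0,0,1,3,0,0)! = 1/6  (running 1/6)
⟨..|..⟩ = √(9)·(1/6) = +0.500000

+√(1/4) ≈ +0.500000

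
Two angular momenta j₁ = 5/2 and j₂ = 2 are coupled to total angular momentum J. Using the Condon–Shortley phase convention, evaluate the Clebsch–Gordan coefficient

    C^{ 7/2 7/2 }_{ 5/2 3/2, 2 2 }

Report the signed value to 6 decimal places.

√[8·1!4!3!/9! · 4!1!4!0!7!0!] = √(9216)
  +(−1)^1/∏(1,0,0,3,4,0)! = -1/144  (running -1/144)
⟨..|..⟩ = √(9216)·(-1/144) = -0.666667

-0.666667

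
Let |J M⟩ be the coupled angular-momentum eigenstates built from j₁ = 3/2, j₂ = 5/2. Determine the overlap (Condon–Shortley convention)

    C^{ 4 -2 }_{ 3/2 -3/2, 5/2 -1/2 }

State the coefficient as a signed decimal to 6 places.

+√(5/14) ≈ +0.597614

j₁+j₂−J=0  J+j₁−j₂=3  J−j₁+j₂=5  j₁+j₂+J+1=9
(j₁±m₁, j₂±m₂, J±M) = (0,3,2,3,2,6)
P² = 12960/7
sum k=0..0:
  [0] +1/72 = 1/72
S = 1/72
C² = P²·S² = 5/14 ; C = +0.597614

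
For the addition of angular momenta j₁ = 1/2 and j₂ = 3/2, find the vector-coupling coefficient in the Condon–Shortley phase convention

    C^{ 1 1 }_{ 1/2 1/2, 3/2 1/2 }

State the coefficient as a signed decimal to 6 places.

triangle: 1!·0!·2!/4! = 2/24
(j±m)!: 1!·0!·2!·1!·2!·0! = 4
prefactor² = (2J+1)·Δ·N² = 1
  k=0: +1/(0!·1!·0!·2!·0!·0!) = 1/2
Σ = 1/2  ⇒  CG² = 1·1/2² = 1/4
CG = +√(1/4) = +0.500000

+√(1/4) ≈ +0.500000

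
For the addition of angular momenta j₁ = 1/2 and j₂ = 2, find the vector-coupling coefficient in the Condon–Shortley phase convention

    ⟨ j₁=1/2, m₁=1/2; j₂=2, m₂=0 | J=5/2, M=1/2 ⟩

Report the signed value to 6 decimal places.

+0.774597  (= +√(3/5))

triangle: 0!×1!×4!/6! = 24/720
(j±m)!: 1!×0!×2!×2!×3!×2! = 48
prefactor² = (2J+1)×Δ×N² = 48/5
  k=0: +1/(0!×0!×0!×2!×1!×2!) = 1/4
Σ = 1/4  ⇒  CG² = 48/5×1/4² = 3/5
CG = +√(3/5) = +0.774597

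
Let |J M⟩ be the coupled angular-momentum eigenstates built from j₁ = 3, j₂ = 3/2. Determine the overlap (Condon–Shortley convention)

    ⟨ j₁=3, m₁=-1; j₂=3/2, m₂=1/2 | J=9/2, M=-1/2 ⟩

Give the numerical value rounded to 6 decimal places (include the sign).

+√(5/14) = +0.597614

triangle: 0!·6!·3!/10! = 4320/3628800
(j±m)!: 2!·4!·2!·1!·4!·5! = 276480
prefactor² = (2J+1)·Δ·N² = 23040/7
  k=0: +1/(0!·0!·4!·2!·2!·1!) = 1/96
Σ = 1/96  ⇒  CG² = 23040/7·1/96² = 5/14
CG = +√(5/14) = +0.597614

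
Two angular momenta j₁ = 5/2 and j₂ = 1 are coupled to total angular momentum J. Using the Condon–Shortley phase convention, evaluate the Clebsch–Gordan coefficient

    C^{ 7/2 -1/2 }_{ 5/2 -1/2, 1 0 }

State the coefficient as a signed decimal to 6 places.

+√(4/7) = +0.755929

j₁+j₂−J=0  J+j₁−j₂=5  J−j₁+j₂=2  j₁+j₂+J+1=8
(j₁±m₁, j₂±m₂, J±M) = (2,3,1,1,3,4)
P² = 576/7
sum k=0..0:
  [0] +1/12 = 1/12
S = 1/12
C² = P²·S² = 4/7 ; C = +0.755929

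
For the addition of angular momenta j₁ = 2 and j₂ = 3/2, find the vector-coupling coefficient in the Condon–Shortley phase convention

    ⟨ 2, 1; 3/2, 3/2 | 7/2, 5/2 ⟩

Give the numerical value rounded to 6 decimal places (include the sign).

+0.755929

triangle: 0!×4!×3!/8! = 144/40320
(j±m)!: 3!×1!×3!×0!×6!×1! = 25920
prefactor² = (2J+1)×Δ×N² = 5184/7
  k=0: +1/(0!×0!×1!×3!×3!×0!) = 1/36
Σ = 1/36  ⇒  CG² = 5184/7×1/36² = 4/7
CG = +√(4/7) = +0.755929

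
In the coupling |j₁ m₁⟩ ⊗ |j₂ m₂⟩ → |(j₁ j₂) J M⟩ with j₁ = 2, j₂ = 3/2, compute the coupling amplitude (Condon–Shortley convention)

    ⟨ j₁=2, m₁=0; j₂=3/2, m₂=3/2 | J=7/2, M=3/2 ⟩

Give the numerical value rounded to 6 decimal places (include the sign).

+√(2/7) = +0.534522

triangle: 0!·4!·3!/8! = 144/40320
(j±m)!: 2!·2!·3!·0!·5!·2! = 5760
prefactor² = (2J+1)·Δ·N² = 1152/7
  k=0: +1/(0!·0!·2!·3!·2!·0!) = 1/24
Σ = 1/24  ⇒  CG² = 1152/7·1/24² = 2/7
CG = +√(2/7) = +0.534522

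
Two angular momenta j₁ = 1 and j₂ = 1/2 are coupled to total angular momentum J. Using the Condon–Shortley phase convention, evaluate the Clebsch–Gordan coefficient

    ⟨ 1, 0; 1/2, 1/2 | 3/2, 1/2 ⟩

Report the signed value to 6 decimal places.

+√(2/3) = +0.816497

√[4·0!2!1!/4! · 1!1!1!0!2!1!] = √(2/3)
  +(−1)^0/∏(0,0,1,1,1,0)! = 1  (running 1)
⟨..|..⟩ = √(2/3)·(1) = +0.816497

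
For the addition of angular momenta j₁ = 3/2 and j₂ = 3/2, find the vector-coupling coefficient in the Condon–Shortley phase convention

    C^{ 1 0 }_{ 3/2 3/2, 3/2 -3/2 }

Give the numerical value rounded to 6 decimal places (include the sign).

√[3·2!1!1!/5! · 3!0!0!3!1!1!] = √(9/5)
  +(−1)^0/∏(0,2,0,0,1,1)! = 1/2  (running 1/2)
⟨..|..⟩ = √(9/5)·(1/2) = +0.670820

+0.670820  (= +√(9/20))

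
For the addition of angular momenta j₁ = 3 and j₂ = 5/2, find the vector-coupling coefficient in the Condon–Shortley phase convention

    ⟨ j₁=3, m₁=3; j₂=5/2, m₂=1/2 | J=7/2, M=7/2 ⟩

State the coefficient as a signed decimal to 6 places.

+√(1/3) ≈ +0.577350

√[8·2!4!3!/10! · 6!0!3!2!7!0!] = √(27648)
  +(−1)^0/∏(0,2,0,3,4,0)! = 1/288  (running 1/288)
⟨..|..⟩ = √(27648)·(1/288) = +0.577350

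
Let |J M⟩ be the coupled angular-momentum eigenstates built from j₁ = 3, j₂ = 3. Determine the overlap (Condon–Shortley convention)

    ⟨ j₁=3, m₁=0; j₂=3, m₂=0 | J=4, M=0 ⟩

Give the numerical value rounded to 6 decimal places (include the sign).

−√(18/77) = -0.483494

√[9·2!4!4!/11! · 3!3!3!3!4!4!] = √(373248/1925)
  +(−1)^0/∏(0,2,3,3,1,1)! = 1/72  (running 1/72)
  +(−1)^1/∏(1,1,2,2,2,2)! = -1/16  (running -7/144)
  +(−1)^2/∏(2,0,1,1,3,3)! = 1/72  (running -5/144)
⟨..|..⟩ = √(373248/1925)·(-5/144) = -0.483494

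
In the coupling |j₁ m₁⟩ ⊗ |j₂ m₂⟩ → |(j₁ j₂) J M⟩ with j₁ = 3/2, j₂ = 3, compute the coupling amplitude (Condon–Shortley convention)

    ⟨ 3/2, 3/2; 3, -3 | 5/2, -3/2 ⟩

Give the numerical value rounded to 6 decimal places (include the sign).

+0.566947  (= +√(9/28))

√[6·2!1!4!/8! · 3!0!0!6!1!4!] = √(5184/7)
  +(−1)^0/∏(0,2,0,0,1,4)! = 1/48  (running 1/48)
⟨..|..⟩ = √(5184/7)·(1/48) = +0.566947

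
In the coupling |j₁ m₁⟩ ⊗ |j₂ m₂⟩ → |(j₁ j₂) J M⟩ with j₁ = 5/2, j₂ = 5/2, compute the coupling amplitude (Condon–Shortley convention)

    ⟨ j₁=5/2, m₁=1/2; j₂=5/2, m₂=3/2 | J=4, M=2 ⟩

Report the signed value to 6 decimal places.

−√(5/28) = -0.422577

j₁+j₂−J=1  J+j₁−j₂=4  J−j₁+j₂=4  j₁+j₂+J+1=10
(j₁±m₁, j₂±m₂, J±M) = (3,2,4,1,6,2)
P² = 20736/35
sum k=0..1:
  [0] +1/96 = 1/96
  [1] −1/36 = -1/36
S = -5/288
C² = P²·S² = 5/28 ; C = -0.422577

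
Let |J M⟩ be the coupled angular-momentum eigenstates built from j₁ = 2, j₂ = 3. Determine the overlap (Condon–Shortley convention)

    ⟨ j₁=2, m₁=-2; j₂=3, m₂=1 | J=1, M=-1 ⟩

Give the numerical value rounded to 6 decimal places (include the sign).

+√(1/35) = +0.169031

j₁+j₂−J=4  J+j₁−j₂=0  J−j₁+j₂=2  j₁+j₂+J+1=7
(j₁±m₁, j₂±m₂, J±M) = (0,4,4,2,0,2)
P² = 2304/35
sum k=4..4:
  [4] +1/48 = 1/48
S = 1/48
C² = P²·S² = 1/35 ; C = +0.169031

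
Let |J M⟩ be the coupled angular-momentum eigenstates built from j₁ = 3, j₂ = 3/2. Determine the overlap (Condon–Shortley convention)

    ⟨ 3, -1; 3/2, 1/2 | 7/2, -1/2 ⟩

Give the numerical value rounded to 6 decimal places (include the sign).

-0.534522  (= −√(2/7))

√[8·1!5!2!/9! · 2!4!2!1!3!4!] = √(512/7)
  +(−1)^0/∏(0,1,4,2,1,0)! = 1/48  (running 1/48)
  +(−1)^1/∏(1,0,3,1,2,1)! = -1/12  (running -1/16)
⟨..|..⟩ = √(512/7)·(-1/16) = -0.534522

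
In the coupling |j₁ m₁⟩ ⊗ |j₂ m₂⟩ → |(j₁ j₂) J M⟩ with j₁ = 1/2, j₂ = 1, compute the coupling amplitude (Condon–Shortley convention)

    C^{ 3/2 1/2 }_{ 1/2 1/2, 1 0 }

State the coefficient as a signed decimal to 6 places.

+√(2/3) = +0.816497

j₁+j₂−J=0  J+j₁−j₂=1  J−j₁+j₂=2  j₁+j₂+J+1=4
(j₁±m₁, j₂±m₂, J±M) = (1,0,1,1,2,1)
P² = 2/3
sum k=0..0:
  [0] +1/1 = 1
S = 1
C² = P²·S² = 2/3 ; C = +0.816497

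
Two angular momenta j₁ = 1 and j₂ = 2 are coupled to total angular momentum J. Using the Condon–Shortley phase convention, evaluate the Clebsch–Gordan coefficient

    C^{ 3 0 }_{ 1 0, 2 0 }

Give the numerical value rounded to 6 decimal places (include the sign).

+0.774597  (= +√(3/5))

j₁+j₂−J=0  J+j₁−j₂=2  J−j₁+j₂=4  j₁+j₂+J+1=7
(j₁±m₁, j₂±m₂, J±M) = (1,1,2,2,3,3)
P² = 48/5
sum k=0..0:
  [0] +1/4 = 1/4
S = 1/4
C² = P²·S² = 3/5 ; C = +0.774597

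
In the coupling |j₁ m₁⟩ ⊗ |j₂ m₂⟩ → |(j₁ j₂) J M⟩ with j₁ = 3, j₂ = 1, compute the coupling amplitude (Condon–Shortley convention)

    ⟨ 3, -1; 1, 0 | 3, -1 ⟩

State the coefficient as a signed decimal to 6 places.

√[7·1!5!1!/8! · 2!4!1!1!2!4!] = √(48)
  +(−1)^0/∏(0,1,4,1,1,0)! = 1/24  (running 1/24)
  +(−1)^1/∏(1,0,3,0,2,1)! = -1/12  (running -1/24)
⟨..|..⟩ = √(48)·(-1/24) = -0.288675

−√(1/12) = -0.288675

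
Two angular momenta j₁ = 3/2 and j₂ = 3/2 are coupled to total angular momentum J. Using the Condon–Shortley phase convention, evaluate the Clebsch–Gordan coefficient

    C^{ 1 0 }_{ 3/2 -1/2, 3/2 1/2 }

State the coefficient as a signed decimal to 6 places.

-0.223607

√[3·2!1!1!/5! · 1!2!2!1!1!1!] = √(1/5)
  +(−1)^1/∏(1,1,1,1,0,0)! = -1  (running -1)
  +(−1)^2/∏(2,0,0,0,1,1)! = 1/2  (running -1/2)
⟨..|..⟩ = √(1/5)·(-1/2) = -0.223607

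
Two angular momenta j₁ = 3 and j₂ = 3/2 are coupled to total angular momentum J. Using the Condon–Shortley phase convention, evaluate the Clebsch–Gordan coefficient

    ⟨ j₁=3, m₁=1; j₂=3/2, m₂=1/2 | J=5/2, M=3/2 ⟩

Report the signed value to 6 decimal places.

√[6·2!4!1!/8! · 4!2!2!1!4!1!] = √(576/35)
  +(−1)^1/∏(1,1,1,1,3,0)! = -1/6  (running -1/6)
  +(−1)^2/∏(2,0,0,0,4,1)! = 1/48  (running -7/48)
⟨..|..⟩ = √(576/35)·(-7/48) = -0.591608

-0.591608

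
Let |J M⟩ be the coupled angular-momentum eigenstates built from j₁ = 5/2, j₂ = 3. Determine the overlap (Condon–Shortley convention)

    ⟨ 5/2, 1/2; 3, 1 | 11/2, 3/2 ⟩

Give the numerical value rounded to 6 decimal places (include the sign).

+√(5/11) = +0.674200

√[12·0!5!6!/12! · 3!2!4!2!7!4!] = √(1658880/11)
  +(−1)^0/∏(0,0,2,4,3,2)! = 1/576  (running 1/576)
⟨..|..⟩ = √(1658880/11)·(1/576) = +0.674200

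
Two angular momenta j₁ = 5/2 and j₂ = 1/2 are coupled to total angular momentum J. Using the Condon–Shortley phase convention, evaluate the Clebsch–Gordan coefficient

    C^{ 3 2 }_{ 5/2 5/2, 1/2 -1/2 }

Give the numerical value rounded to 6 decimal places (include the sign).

+0.408248

triangle: 0!*5!*1!/7! = 120/5040
(j±m)!: 5!*0!*0!*1!*5!*1! = 14400
prefactor² = (2J+1)*Δ*N² = 2400
  k=0: +1/(0!*0!*0!*0!*5!*1!) = 1/120
Σ = 1/120  ⇒  CG² = 2400*1/120² = 1/6
CG = +√(1/6) = +0.408248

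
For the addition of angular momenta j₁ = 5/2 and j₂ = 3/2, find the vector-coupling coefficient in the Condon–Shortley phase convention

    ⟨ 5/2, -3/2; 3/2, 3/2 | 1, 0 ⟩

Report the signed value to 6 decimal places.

-0.447214  (= −√(1/5))

j₁+j₂−J=3  J+j₁−j₂=2  J−j₁+j₂=0  j₁+j₂+J+1=6
(j₁±m₁, j₂±m₂, J±M) = (1,4,3,0,1,1)
P² = 36/5
sum k=3..3:
  [3] −1/6 = -1/6
S = -1/6
C² = P²·S² = 1/5 ; C = -0.447214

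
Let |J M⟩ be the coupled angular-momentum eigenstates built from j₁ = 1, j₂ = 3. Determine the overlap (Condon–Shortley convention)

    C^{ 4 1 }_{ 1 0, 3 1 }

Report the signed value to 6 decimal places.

j₁+j₂−J=0  J+j₁−j₂=2  J−j₁+j₂=6  j₁+j₂+J+1=9
(j₁±m₁, j₂±m₂, J±M) = (1,1,4,2,5,3)
P² = 8640/7
sum k=0..0:
  [0] +1/48 = 1/48
S = 1/48
C² = P²·S² = 15/28 ; C = +0.731925

+0.731925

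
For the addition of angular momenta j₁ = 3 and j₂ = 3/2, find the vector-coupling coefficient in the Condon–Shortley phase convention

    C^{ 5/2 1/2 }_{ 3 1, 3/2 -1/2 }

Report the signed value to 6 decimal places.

triangle: 2!·4!·1!/8! = 48/40320
(j±m)!: 4!·2!·1!·2!·3!·2! = 1152
prefactor² = (2J+1)·Δ·N² = 288/35
  k=0: +1/(0!·2!·2!·1!·2!·0!) = 1/8
  k=1: −1/(1!·1!·1!·0!·3!·1!) = -1/6
Σ = -1/24  ⇒  CG² = 288/35·(-1/24)² = 1/70
CG = −√(1/70) = -0.119523

-0.119523  (= −√(1/70))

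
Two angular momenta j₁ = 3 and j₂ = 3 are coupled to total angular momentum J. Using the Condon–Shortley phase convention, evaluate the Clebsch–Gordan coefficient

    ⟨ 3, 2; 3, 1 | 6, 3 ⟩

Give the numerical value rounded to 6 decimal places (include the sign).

+√(9/22) ≈ +0.639602

√[13·0!6!6!/13! · 5!1!4!2!9!3!] = √(149299200/11)
  +(−1)^0/∏(0,0,1,4,5,2)! = 1/5760  (running 1/5760)
⟨..|..⟩ = √(149299200/11)·(1/5760) = +0.639602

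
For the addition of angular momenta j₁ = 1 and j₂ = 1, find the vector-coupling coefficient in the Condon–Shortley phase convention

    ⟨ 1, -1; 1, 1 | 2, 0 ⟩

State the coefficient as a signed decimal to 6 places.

+0.408248  (= +√(1/6))

j₁+j₂−J=0  J+j₁−j₂=2  J−j₁+j₂=2  j₁+j₂+J+1=5
(j₁±m₁, j₂±m₂, J±M) = (0,2,2,0,2,2)
P² = 8/3
sum k=0..0:
  [0] +1/4 = 1/4
S = 1/4
C² = P²·S² = 1/6 ; C = +0.408248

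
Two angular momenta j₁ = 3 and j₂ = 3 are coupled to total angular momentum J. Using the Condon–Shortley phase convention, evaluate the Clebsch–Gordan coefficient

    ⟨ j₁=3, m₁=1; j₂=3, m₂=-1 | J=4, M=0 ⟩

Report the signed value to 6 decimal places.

+√(1/154) ≈ +0.080582

j₁+j₂−J=2  J+j₁−j₂=4  J−j₁+j₂=4  j₁+j₂+J+1=11
(j₁±m₁, j₂±m₂, J±M) = (4,2,2,4,4,4)
P² = 663552/1925
sum k=0..2:
  [0] +1/32 = 1/32
  [1] −1/36 = -1/36
  [2] +1/1152 = 1/1152
S = 5/1152
C² = P²·S² = 1/154 ; C = +0.080582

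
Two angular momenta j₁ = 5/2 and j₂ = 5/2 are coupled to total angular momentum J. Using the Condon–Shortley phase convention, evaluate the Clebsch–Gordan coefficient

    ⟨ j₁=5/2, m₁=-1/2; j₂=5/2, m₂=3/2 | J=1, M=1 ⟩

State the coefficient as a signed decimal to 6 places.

triangle: 4!×1!×1!/7! = 24/5040
(j±m)!: 2!×3!×4!×1!×2!×0! = 576
prefactor² = (2J+1)×Δ×N² = 288/35
  k=3: −1/(3!×1!×0!×1!×1!×0!) = -1/6
Σ = -1/6  ⇒  CG² = 288/35×(-1/6)² = 8/35
CG = −√(8/35) = -0.478091

−√(8/35) = -0.478091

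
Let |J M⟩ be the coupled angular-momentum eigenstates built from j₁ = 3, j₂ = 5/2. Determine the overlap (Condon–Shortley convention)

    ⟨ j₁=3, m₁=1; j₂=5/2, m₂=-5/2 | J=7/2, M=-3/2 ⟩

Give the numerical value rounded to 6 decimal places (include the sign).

triangle: 2!*4!*3!/10! = 288/3628800
(j±m)!: 4!*2!*0!*5!*2!*5! = 1382400
prefactor² = (2J+1)*Δ*N² = 6144/7
  k=0: +1/(0!*2!*2!*0!*2!*3!) = 1/48
Σ = 1/48  ⇒  CG² = 6144/7*1/48² = 8/21
CG = +√(8/21) = +0.617213

+√(8/21) = +0.617213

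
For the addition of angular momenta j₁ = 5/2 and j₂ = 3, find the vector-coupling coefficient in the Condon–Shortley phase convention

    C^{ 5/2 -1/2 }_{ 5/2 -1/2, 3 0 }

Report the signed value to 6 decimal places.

+0.276026  (= +√(8/105))

√[6·3!2!3!/9! · 2!3!3!3!2!3!] = √(216/35)
  +(−1)^1/∏(1,2,2,2,0,1)! = -1/8  (running -1/8)
  +(−1)^2/∏(2,1,1,1,1,2)! = 1/4  (running 1/8)
  +(−1)^3/∏(3,0,0,0,2,3)! = -1/72  (running 1/9)
⟨..|..⟩ = √(216/35)·(1/9) = +0.276026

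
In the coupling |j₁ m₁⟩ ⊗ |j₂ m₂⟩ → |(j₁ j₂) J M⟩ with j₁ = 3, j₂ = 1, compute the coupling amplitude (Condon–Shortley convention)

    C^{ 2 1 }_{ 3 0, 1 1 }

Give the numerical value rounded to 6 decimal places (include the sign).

+0.377964  (= +√(1/7))

√[5·2!4!0!/7! · 3!3!2!0!3!1!] = √(144/7)
  +(−1)^2/∏(2,0,1,0,3,0)! = 1/12  (running 1/12)
⟨..|..⟩ = √(144/7)·(1/12) = +0.377964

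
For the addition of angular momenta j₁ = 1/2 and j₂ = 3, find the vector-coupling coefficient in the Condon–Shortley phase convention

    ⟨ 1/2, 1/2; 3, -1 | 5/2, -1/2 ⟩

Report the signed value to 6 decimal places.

+√(4/7) = +0.755929

j₁+j₂−J=1  J+j₁−j₂=0  J−j₁+j₂=5  j₁+j₂+J+1=7
(j₁±m₁, j₂±m₂, J±M) = (1,0,2,4,2,3)
P² = 576/7
sum k=0..0:
  [0] +1/12 = 1/12
S = 1/12
C² = P²·S² = 4/7 ; C = +0.755929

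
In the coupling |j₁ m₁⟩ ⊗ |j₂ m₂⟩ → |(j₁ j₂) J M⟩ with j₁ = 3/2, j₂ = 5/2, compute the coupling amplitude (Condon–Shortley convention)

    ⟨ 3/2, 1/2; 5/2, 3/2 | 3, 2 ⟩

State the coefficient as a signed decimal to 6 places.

−√(1/12) ≈ -0.288675

√[7·1!2!4!/8! · 2!1!4!1!5!1!] = √(48)
  +(−1)^0/∏(0,1,1,4,1,0)! = 1/24  (running 1/24)
  +(−1)^1/∏(1,0,0,3,2,1)! = -1/12  (running -1/24)
⟨..|..⟩ = √(48)·(-1/24) = -0.288675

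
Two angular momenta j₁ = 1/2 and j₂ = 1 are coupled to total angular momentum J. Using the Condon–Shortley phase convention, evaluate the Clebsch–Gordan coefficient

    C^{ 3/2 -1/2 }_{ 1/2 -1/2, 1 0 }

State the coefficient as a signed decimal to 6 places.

√[4·0!1!2!/4! · 0!1!1!1!1!2!] = √(2/3)
  +(−1)^0/∏(0,0,1,1,0,1)! = 1  (running 1)
⟨..|..⟩ = √(2/3)·(1) = +0.816497

+0.816497  (= +√(2/3))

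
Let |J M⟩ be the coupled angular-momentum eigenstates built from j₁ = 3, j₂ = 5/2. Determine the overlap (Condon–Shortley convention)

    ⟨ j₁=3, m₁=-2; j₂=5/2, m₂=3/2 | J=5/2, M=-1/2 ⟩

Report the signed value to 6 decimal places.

j₁+j₂−J=3  J+j₁−j₂=3  J−j₁+j₂=2  j₁+j₂+J+1=9
(j₁±m₁, j₂±m₂, J±M) = (1,5,4,1,2,3)
P² = 288/7
sum k=2..3:
  [2] +1/24 = 1/24
  [3] −1/12 = -1/12
S = -1/24
C² = P²·S² = 1/14 ; C = -0.267261

−√(1/14) = -0.267261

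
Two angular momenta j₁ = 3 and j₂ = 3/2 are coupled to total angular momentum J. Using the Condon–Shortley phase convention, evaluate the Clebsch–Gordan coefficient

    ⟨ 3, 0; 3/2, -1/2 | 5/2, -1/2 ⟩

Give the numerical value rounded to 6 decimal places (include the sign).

triangle: 2!·4!·1!/8! = 48/40320
(j±m)!: 3!·3!·1!·2!·2!·3! = 864
prefactor² = (2J+1)·Δ·N² = 216/35
  k=0: +1/(0!·2!·3!·1!·1!·0!) = 1/12
  k=1: −1/(1!·1!·2!·0!·2!·1!) = -1/4
Σ = -1/6  ⇒  CG² = 216/35·(-1/6)² = 6/35
CG = −√(6/35) = -0.414039

-0.414039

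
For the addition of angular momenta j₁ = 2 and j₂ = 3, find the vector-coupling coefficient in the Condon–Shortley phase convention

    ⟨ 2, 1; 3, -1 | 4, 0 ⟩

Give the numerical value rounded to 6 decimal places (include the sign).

triangle: 1!·3!·5!/10! = 720/3628800
(j±m)!: 3!·1!·2!·4!·4!·4! = 165888
prefactor² = (2J+1)·Δ·N² = 10368/35
  k=0: +1/(0!·1!·1!·2!·2!·3!) = 1/24
  k=1: −1/(1!·0!·0!·1!·3!·4!) = -1/144
Σ = 5/144  ⇒  CG² = 10368/35·5/144² = 5/14
CG = +√(5/14) = +0.597614

+0.597614  (= +√(5/14))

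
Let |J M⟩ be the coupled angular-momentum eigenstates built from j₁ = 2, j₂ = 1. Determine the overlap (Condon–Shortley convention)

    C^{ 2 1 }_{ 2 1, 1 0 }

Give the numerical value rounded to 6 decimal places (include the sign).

√[5·1!3!1!/6! · 3!1!1!1!3!1!] = √(3/2)
  +(−1)^0/∏(0,1,1,1,2,0)! = 1/2  (running 1/2)
  +(−1)^1/∏(1,0,0,0,3,1)! = -1/6  (running 1/3)
⟨..|..⟩ = √(3/2)·(1/3) = +0.408248

+√(1/6) = +0.408248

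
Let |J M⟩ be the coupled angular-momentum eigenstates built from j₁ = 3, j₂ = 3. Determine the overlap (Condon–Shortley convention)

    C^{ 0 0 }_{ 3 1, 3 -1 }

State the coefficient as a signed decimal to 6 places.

j₁+j₂−J=6  J+j₁−j₂=0  J−j₁+j₂=0  j₁+j₂+J+1=7
(j₁±m₁, j₂±m₂, J±M) = (4,2,2,4,0,0)
P² = 2304/7
sum k=2..2:
  [2] +1/48 = 1/48
S = 1/48
C² = P²·S² = 1/7 ; C = +0.377964

+0.377964  (= +√(1/7))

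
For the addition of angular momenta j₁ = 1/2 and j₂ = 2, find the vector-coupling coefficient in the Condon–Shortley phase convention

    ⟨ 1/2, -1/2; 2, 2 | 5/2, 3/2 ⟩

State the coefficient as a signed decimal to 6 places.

triangle: 0!×1!×4!/6! = 24/720
(j±m)!: 0!×1!×4!×0!×4!×1! = 576
prefactor² = (2J+1)×Δ×N² = 576/5
  k=0: +1/(0!×0!×1!×4!×0!×0!) = 1/24
Σ = 1/24  ⇒  CG² = 576/5×1/24² = 1/5
CG = +√(1/5) = +0.447214

+0.447214  (= +√(1/5))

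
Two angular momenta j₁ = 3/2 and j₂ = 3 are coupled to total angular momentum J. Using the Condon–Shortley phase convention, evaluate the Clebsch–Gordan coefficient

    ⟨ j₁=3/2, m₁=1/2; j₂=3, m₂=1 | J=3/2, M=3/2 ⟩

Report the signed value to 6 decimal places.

triangle: 3!×0!×3!/7! = 36/5040
(j±m)!: 2!×1!×4!×2!×3!×0! = 576
prefactor² = (2J+1)×Δ×N² = 576/35
  k=1: −1/(1!×2!×0!×3!×0!×0!) = -1/12
Σ = -1/12  ⇒  CG² = 576/35×(-1/12)² = 4/35
CG = −√(4/35) = -0.338062

−√(4/35) ≈ -0.338062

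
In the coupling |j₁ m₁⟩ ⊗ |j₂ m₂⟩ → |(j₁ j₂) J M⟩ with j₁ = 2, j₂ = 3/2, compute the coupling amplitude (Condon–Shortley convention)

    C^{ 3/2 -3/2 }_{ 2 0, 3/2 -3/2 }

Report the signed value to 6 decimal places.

+√(1/5) = +0.447214

j₁+j₂−J=2  J+j₁−j₂=2  J−j₁+j₂=1  j₁+j₂+J+1=6
(j₁±m₁, j₂±m₂, J±M) = (2,2,0,3,0,3)
P² = 16/5
sum k=0..0:
  [0] +1/4 = 1/4
S = 1/4
C² = P²·S² = 1/5 ; C = +0.447214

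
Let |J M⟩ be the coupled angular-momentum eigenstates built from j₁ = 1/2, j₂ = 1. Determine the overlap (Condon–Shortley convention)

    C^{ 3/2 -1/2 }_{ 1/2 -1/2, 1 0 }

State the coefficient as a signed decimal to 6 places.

triangle: 0!*1!*2!/4! = 2/24
(j±m)!: 0!*1!*1!*1!*1!*2! = 2
prefactor² = (2J+1)*Δ*N² = 2/3
  k=0: +1/(0!*0!*1!*1!*0!*1!) = 1
Σ = 1  ⇒  CG² = 2/3*1² = 2/3
CG = +√(2/3) = +0.816497

+√(2/3) = +0.816497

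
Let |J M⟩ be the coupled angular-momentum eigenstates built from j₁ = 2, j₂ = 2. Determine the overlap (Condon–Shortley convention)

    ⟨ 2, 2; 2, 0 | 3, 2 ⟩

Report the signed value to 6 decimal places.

+0.707107

√[7·1!3!3!/8! · 4!0!2!2!5!1!] = √(72)
  +(−1)^0/∏(0,1,0,2,3,1)! = 1/12  (running 1/12)
⟨..|..⟩ = √(72)·(1/12) = +0.707107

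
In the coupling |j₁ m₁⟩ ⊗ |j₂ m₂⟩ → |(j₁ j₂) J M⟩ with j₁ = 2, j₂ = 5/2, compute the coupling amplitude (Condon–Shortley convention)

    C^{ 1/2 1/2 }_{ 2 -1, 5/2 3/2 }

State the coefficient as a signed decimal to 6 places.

√[2·4!0!1!/6! · 1!3!4!1!1!0!] = √(48/5)
  +(−1)^3/∏(3,1,0,1,0,0)! = -1/6  (running -1/6)
⟨..|..⟩ = √(48/5)·(-1/6) = -0.516398

-0.516398  (= −√(4/15))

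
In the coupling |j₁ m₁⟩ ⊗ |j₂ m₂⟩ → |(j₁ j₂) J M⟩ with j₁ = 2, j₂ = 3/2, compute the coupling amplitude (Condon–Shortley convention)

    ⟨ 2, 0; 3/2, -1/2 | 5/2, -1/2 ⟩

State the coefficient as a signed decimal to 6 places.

+0.292770  (= +√(3/35))

√[6·1!3!2!/7! · 2!2!1!2!2!3!] = √(48/35)
  +(−1)^0/∏(0,1,2,1,1,1)! = 1/2  (running 1/2)
  +(−1)^1/∏(1,0,1,0,2,2)! = -1/4  (running 1/4)
⟨..|..⟩ = √(48/35)·(1/4) = +0.292770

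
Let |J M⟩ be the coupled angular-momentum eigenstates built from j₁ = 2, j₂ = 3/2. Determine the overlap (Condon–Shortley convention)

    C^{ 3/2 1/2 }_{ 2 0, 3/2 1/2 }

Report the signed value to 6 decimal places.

−√(1/5) ≈ -0.447214

triangle: 2!*2!*1!/6! = 4/720
(j±m)!: 2!*2!*2!*1!*2!*1! = 16
prefactor² = (2J+1)*Δ*N² = 16/45
  k=1: −1/(1!*1!*1!*1!*1!*0!) = -1
  k=2: +1/(2!*0!*0!*0!*2!*1!) = 1/4
Σ = -3/4  ⇒  CG² = 16/45*(-3/4)² = 1/5
CG = −√(1/5) = -0.447214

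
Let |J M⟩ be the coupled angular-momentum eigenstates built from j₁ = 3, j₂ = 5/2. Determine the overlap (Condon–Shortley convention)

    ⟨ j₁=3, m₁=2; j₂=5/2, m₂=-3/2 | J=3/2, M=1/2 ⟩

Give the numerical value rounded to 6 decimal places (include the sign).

-0.218218

triangle: 4!·2!·1!/8! = 48/40320
(j±m)!: 5!·1!·1!·4!·2!·1! = 5760
prefactor² = (2J+1)·Δ·N² = 192/7
  k=0: +1/(0!·4!·1!·1!·1!·0!) = 1/24
  k=1: −1/(1!·3!·0!·0!·2!·1!) = -1/12
Σ = -1/24  ⇒  CG² = 192/7·(-1/24)² = 1/21
CG = −√(1/21) = -0.218218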